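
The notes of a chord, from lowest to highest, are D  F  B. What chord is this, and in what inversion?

The pitch classes D, F, B arrange in thirds as B–D–F: a B diminished triad.
The lowest note is D, the third of the chord, so this is first inversion (figured bass 6).

B diminished, first inversion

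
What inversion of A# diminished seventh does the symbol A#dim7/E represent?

second inversion

A#dim7/E means A# diminished seventh with E in the bass. E is the fifth of A# diminished seventh (A#–C#–E–G), so this is second inversion.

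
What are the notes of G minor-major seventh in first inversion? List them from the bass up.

Bb, D, F#, G

The chord tones are G–Bb–D–F#. With the third (Bb) lowest for first inversion: Bb, D, F#, G.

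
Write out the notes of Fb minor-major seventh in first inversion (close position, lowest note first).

Abb, Cb, Eb, Fb

Spelling Fb minor-major seventh: Fb–Abb–Cb–Eb. In first inversion the third is bass, giving Abb, Cb, Eb, Fb from the bottom.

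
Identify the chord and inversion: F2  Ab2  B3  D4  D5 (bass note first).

B diminished seventh, second inversion

The distinct note names are F, Ab, B, D. Stacked in thirds they read B–D–F–Ab, which is a diminished seventh chord on B.
F is the fifth of B diminished seventh; fifth in the bass means second inversion (figured bass 4/3).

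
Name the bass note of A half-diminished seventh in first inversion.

C

The third of A half-diminished seventh (A–C–Eb–G) is C; that is the bass in first inversion.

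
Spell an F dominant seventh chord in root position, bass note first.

The chord tones are F–A–C–Eb. With the root (F) lowest for root position: F, A, C, Eb.

F, A, C, Eb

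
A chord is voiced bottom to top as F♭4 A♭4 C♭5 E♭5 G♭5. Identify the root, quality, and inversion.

Fb major ninth, root position

The pitch classes Fb, Ab, Cb, Eb, Gb arrange in thirds as Fb–Ab–Cb–Eb–Gb: an Fb major ninth chord.
Fb is the root of Fb major ninth; root in the bass means root position.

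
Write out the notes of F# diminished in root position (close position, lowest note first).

Spelling F# diminished: F#–A–C. In root position the root is bass, giving F#, A, C from the bottom.

F#, A, C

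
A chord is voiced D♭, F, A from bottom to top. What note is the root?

Db

The distinct letter names are Db, F, A. Arranged as a stack of thirds they read Db–F–A, so Db is the root (a Db augmented triad).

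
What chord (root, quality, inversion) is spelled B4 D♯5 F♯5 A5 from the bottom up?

The pitch classes B, D#, F#, A arrange in thirds as B–D#–F#–A: a B dominant seventh chord.
B is the root of B dominant seventh; root in the bass means root position (figured bass 7).

B dominant seventh, root position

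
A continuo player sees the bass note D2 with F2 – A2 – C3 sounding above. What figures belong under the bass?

The notes D, F, A, C stack in thirds as D–F–A–C — a D minor seventh chord. The bass D is the root, so this is root position: figured 7.

7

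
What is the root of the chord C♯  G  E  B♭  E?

C#, G, E, Bb are the tones of a C# diminished seventh chord (C#–E–G–Bb), making C# the root.

C#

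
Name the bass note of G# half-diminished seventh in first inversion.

B

In first inversion the third is lowest. For G# half-diminished seventh (G#–B–D–F#) that is B.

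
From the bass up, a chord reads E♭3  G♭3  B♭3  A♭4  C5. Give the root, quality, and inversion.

The distinct note names are Eb, Gb, Bb, Ab, C. Stacked in thirds they read Ab–C–Eb–Gb–Bb, which is a dominant ninth chord on Ab.
Eb is the fifth of Ab dominant ninth; fifth in the bass means second inversion.

Ab dominant ninth, second inversion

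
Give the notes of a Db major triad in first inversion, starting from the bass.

The chord tones are Db–F–Ab. With the third (F) lowest for first inversion: F, Ab, Db.

F, Ab, Db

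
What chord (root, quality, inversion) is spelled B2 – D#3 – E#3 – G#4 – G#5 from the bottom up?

Reducing to letter names: B, D#, E#, G#. These stack in thirds as E#–G#–B–D# — an E# half-diminished seventh chord.
B is the fifth of E# half-diminished seventh; fifth in the bass means second inversion (figured bass 4/3).

E# half-diminished seventh, second inversion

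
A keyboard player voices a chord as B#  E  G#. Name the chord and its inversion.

E augmented, second inversion

Reducing to letter names: B#, E, G#. These stack in thirds as E–G#–B# — an E augmented triad.
The lowest note is B#, the fifth of the chord, so this is second inversion (figured bass 6/4).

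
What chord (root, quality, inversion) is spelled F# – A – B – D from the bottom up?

B minor seventh, second inversion

The distinct note names are F#, A, B, D. Stacked in thirds they read B–D–F#–A, which is a minor seventh chord on B.
F# is the fifth of B minor seventh; fifth in the bass means second inversion (figured bass 4/3).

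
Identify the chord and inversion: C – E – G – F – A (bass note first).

F major ninth, second inversion

The distinct note names are C, E, G, F, A. Stacked in thirds they read F–A–C–E–G, which is a major ninth chord on F.
C is the fifth of F major ninth; fifth in the bass means second inversion.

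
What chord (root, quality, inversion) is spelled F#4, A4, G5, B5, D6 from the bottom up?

G major ninth, third inversion

The pitch classes F#, A, G, B, D arrange in thirds as G–B–D–F#–A: a G major ninth chord.
F# is the seventh of G major ninth; seventh in the bass means third inversion.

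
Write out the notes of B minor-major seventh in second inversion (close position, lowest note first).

F#, A#, B, D

The chord tones are B–D–F#–A#. With the fifth (F#) lowest for second inversion: F#, A#, B, D.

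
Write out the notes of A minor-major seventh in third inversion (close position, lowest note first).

A minor-major seventh is A–C–E–G#. Third inversion puts the seventh (G#) in the bass, with the remaining tones above: G#, A, C, E.

G#, A, C, E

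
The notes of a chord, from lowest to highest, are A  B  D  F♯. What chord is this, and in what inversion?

The pitch classes A, B, D, F# arrange in thirds as B–D–F#–A: a B minor seventh chord.
A is the seventh of B minor seventh; seventh in the bass means third inversion (figured bass 4/2).

B minor seventh, third inversion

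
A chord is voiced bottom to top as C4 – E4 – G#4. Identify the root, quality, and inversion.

C augmented, root position

Reducing to letter names: C, E, G#. These stack in thirds as C–E–G# — a C augmented triad.
With the root (C) in the bass, the chord is in root position (figured bass 5/3).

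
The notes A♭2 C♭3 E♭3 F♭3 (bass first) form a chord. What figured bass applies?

6/5

The notes Ab, Cb, Eb, Fb stack in thirds as Fb–Ab–Cb–Eb — an Fb major seventh chord. The bass Ab is the third, so this is first inversion: figured 6/5.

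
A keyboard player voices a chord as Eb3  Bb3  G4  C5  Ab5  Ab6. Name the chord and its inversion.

Ab major ninth, second inversion

Reducing to letter names: Eb, Bb, G, C, Ab. These stack in thirds as Ab–C–Eb–G–Bb — an Ab major ninth chord.
With the fifth (Eb) in the bass, the chord is in second inversion.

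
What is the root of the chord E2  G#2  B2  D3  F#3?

E, G#, B, D, F# are the tones of an E dominant ninth chord (E–G#–B–D–F#), making E the root.

E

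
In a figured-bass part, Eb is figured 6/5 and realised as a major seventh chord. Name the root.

The figures 6/5 mean the third of the chord is in the bass. If Eb is the third of a major seventh chord, the root is Cb (chord tones Cb–Eb–Gb–Bb).

Cb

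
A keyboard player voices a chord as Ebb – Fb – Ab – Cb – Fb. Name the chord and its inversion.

Fb dominant seventh, third inversion

The pitch classes Ebb, Fb, Ab, Cb arrange in thirds as Fb–Ab–Cb–Ebb: an Fb dominant seventh chord.
The lowest note is Ebb, the seventh of the chord, so this is third inversion (figured bass 4/2).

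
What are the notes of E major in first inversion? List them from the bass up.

Spelling E major: E–G#–B. In first inversion the third is bass, giving G#, B, E from the bottom.

G#, B, E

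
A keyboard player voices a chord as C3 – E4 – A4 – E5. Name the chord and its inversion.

A minor, first inversion

Reducing to letter names: C, E, A. These stack in thirds as A–C–E — an A minor triad.
The lowest note is C, the third of the chord, so this is first inversion (figured bass 6).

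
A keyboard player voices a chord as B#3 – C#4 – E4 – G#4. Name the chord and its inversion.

C# minor-major seventh, third inversion

The pitch classes B#, C#, E, G# arrange in thirds as C#–E–G#–B#: a C# minor-major seventh chord.
With the seventh (B#) in the bass, the chord is in third inversion (figured bass 4/2).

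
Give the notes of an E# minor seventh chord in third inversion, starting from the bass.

D#, E#, G#, B#

Spelling E# minor seventh: E#–G#–B#–D#. In third inversion the seventh is bass, giving D#, E#, G#, B# from the bottom.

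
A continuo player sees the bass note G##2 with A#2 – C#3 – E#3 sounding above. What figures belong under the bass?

4/2

The notes G##, A#, C#, E# stack in thirds as A#–C#–E#–G## — an A# minor-major seventh chord. The bass G## is the seventh, so this is third inversion: figured 4/2.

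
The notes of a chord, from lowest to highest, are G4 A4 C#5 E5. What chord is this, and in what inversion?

A dominant seventh, third inversion

The distinct note names are G, A, C#, E. Stacked in thirds they read A–C#–E–G, which is a dominant seventh chord on A.
The lowest note is G, the seventh of the chord, so this is third inversion (figured bass 4/2).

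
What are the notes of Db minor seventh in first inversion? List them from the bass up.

Db minor seventh is Db–Fb–Ab–Cb. First inversion puts the third (Fb) in the bass, with the remaining tones above: Fb, Ab, Cb, Db.

Fb, Ab, Cb, Db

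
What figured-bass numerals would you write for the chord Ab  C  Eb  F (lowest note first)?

The notes Ab, C, Eb, F stack in thirds as F–Ab–C–Eb — an F minor seventh chord. The bass Ab is the third, so this is first inversion: figured 6/5.

6/5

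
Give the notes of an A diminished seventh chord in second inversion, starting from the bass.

A diminished seventh is A–C–Eb–Gb. Second inversion puts the fifth (Eb) in the bass, with the remaining tones above: Eb, Gb, A, C.

Eb, Gb, A, C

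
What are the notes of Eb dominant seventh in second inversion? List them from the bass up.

The chord tones are Eb–G–Bb–Db. With the fifth (Bb) lowest for second inversion: Bb, Db, Eb, G.

Bb, Db, Eb, G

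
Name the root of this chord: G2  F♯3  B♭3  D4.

G

Reordering G, F#, Bb, D into stacked thirds gives G–Bb–D–F#; the bottom of that stack, G, is the root.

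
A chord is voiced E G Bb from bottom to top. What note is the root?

E

The distinct letter names are E, G, Bb. Arranged as a stack of thirds they read E–G–Bb, so E is the root (an E diminished triad).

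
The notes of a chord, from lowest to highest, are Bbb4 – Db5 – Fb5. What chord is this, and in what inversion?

Bbb major, root position

The distinct note names are Bbb, Db, Fb. Stacked in thirds they read Bbb–Db–Fb, which is a major triad on Bbb.
Bbb is the root of Bbb major; root in the bass means root position (figured bass 5/3).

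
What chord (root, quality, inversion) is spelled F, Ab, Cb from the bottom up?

F diminished, root position

The distinct note names are F, Ab, Cb. Stacked in thirds they read F–Ab–Cb, which is a diminished triad on F.
The lowest note is F, the root of the chord, so this is root position (figured bass 5/3).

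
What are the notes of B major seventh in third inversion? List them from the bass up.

The chord tones are B–D#–F#–A#. With the seventh (A#) lowest for third inversion: A#, B, D#, F#.

A#, B, D#, F#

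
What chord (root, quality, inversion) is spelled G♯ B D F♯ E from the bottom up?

E dominant ninth, first inversion

Reducing to letter names: G#, B, D, F#, E. These stack in thirds as E–G#–B–D–F# — an E dominant ninth chord.
With the third (G#) in the bass, the chord is in first inversion.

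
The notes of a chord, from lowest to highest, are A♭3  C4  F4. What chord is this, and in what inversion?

The distinct note names are Ab, C, F. Stacked in thirds they read F–Ab–C, which is a minor triad on F.
The lowest note is Ab, the third of the chord, so this is first inversion (figured bass 6).

F minor, first inversion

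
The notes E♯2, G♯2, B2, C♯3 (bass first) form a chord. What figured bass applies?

6/5

The notes E#, G#, B, C# stack in thirds as C#–E#–G#–B — a C# dominant seventh chord. The bass E# is the third, so this is first inversion: figured 6/5.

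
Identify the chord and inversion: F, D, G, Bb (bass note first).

The pitch classes F, D, G, Bb arrange in thirds as G–Bb–D–F: a G minor seventh chord.
F is the seventh of G minor seventh; seventh in the bass means third inversion (figured bass 4/2).

G minor seventh, third inversion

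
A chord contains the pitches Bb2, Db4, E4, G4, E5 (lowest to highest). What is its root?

The distinct letter names are Bb, Db, E, G. Arranged as a stack of thirds they read E–G–Bb–Db, so E is the root (an E diminished seventh chord).

E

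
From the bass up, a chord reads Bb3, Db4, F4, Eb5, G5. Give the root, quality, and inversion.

Eb dominant ninth, second inversion

The distinct note names are Bb, Db, F, Eb, G. Stacked in thirds they read Eb–G–Bb–Db–F, which is a dominant ninth chord on Eb.
Bb is the fifth of Eb dominant ninth; fifth in the bass means second inversion.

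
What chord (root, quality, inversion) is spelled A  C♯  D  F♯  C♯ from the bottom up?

D major seventh, second inversion

Reducing to letter names: A, C#, D, F#. These stack in thirds as D–F#–A–C# — a D major seventh chord.
With the fifth (A) in the bass, the chord is in second inversion (figured bass 4/3).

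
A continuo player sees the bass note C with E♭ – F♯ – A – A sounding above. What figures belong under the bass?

4/3

The notes C, Eb, F#, A stack in thirds as F#–A–C–Eb — an F# diminished seventh chord. The bass C is the fifth, so this is second inversion: figured 4/3.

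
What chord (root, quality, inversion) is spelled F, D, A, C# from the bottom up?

Reducing to letter names: F, D, A, C#. These stack in thirds as D–F–A–C# — a D minor-major seventh chord.
The lowest note is F, the third of the chord, so this is first inversion (figured bass 6/5).

D minor-major seventh, first inversion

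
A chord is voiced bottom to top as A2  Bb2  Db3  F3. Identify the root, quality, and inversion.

The distinct note names are A, Bb, Db, F. Stacked in thirds they read Bb–Db–F–A, which is a minor-major seventh chord on Bb.
A is the seventh of Bb minor-major seventh; seventh in the bass means third inversion (figured bass 4/2).

Bb minor-major seventh, third inversion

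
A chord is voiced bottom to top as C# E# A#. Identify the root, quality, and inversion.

The pitch classes C#, E#, A# arrange in thirds as A#–C#–E#: an A# minor triad.
The lowest note is C#, the third of the chord, so this is first inversion (figured bass 6).

A# minor, first inversion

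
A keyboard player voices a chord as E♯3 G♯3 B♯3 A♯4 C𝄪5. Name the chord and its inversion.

A# dominant ninth, second inversion

The distinct note names are E#, G#, B#, A#, C##. Stacked in thirds they read A#–C##–E#–G#–B#, which is a dominant ninth chord on A#.
The lowest note is E#, the fifth of the chord, so this is second inversion.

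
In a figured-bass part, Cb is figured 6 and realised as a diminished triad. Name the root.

The figures 6 mean the third of the chord is in the bass. If Cb is the third of a diminished triad, the root is Ab (chord tones Ab–Cb–Ebb).

Ab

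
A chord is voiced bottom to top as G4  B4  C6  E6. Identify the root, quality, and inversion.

C major seventh, second inversion

The distinct note names are G, B, C, E. Stacked in thirds they read C–E–G–B, which is a major seventh chord on C.
The lowest note is G, the fifth of the chord, so this is second inversion (figured bass 4/3).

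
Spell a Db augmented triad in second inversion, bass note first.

Db augmented is Db–F–A. Second inversion puts the fifth (A) in the bass, with the remaining tones above: A, Db, F.

A, Db, F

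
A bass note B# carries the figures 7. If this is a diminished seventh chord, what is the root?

The figures 7 mean the root of the chord is in the bass. If B# is the root of a diminished seventh chord, the root is B# (chord tones B#–D#–F#–A).

B#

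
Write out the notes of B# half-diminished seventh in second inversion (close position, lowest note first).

B# half-diminished seventh is B#–D#–F#–A#. Second inversion puts the fifth (F#) in the bass, with the remaining tones above: F#, A#, B#, D#.

F#, A#, B#, D#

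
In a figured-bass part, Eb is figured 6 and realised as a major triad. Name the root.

The figures 6 mean the third of the chord is in the bass. If Eb is the third of a major triad, the root is Cb (chord tones Cb–Eb–Gb).

Cb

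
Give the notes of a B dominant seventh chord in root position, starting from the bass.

B dominant seventh is B–D#–F#–A. Root position puts the root (B) in the bass, with the remaining tones above: B, D#, F#, A.

B, D#, F#, A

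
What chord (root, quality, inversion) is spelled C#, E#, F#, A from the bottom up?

Reducing to letter names: C#, E#, F#, A. These stack in thirds as F#–A–C#–E# — an F# minor-major seventh chord.
The lowest note is C#, the fifth of the chord, so this is second inversion (figured bass 4/3).

F# minor-major seventh, second inversion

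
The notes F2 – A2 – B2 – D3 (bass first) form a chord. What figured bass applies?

The notes F, A, B, D stack in thirds as B–D–F–A — a B half-diminished seventh chord. The bass F is the fifth, so this is second inversion: figured 4/3.

4/3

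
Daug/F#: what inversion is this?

first inversion

Daug/F# means D augmented with F# in the bass. F# is the third of D augmented (D–F#–A#), so this is first inversion.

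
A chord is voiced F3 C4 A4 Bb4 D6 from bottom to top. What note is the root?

Bb

Reordering F, C, A, Bb, D into stacked thirds gives Bb–D–F–A–C; the bottom of that stack, Bb, is the root.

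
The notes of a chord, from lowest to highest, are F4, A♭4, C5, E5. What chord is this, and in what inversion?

F minor-major seventh, root position

The pitch classes F, Ab, C, E arrange in thirds as F–Ab–C–E: an F minor-major seventh chord.
The lowest note is F, the root of the chord, so this is root position (figured bass 7).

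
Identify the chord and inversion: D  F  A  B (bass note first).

B half-diminished seventh, first inversion

The pitch classes D, F, A, B arrange in thirds as B–D–F–A: a B half-diminished seventh chord.
The lowest note is D, the third of the chord, so this is first inversion (figured bass 6/5).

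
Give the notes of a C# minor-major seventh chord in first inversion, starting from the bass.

The chord tones are C#–E–G#–B#. With the third (E) lowest for first inversion: E, G#, B#, C#.

E, G#, B#, C#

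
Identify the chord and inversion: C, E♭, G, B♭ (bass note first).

The distinct note names are C, Eb, G, Bb. Stacked in thirds they read C–Eb–G–Bb, which is a minor seventh chord on C.
C is the root of C minor seventh; root in the bass means root position (figured bass 7).

C minor seventh, root position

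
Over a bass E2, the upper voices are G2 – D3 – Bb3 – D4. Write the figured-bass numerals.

7

The notes E, G, D, Bb stack in thirds as E–G–Bb–D — an E half-diminished seventh chord. The bass E is the root, so this is root position: figured 7.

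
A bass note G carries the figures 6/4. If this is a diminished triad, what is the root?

The figures 6/4 mean the fifth of the chord is in the bass. If G is the fifth of a diminished triad, the root is C# (chord tones C#–E–G).

C#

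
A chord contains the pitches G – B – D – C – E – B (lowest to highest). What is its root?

C

The distinct letter names are G, B, D, C, E. Arranged as a stack of thirds they read C–E–G–B–D, so C is the root (a C major ninth chord).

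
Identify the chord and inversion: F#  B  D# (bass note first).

The pitch classes F#, B, D# arrange in thirds as B–D#–F#: a B major triad.
F# is the fifth of B major; fifth in the bass means second inversion (figured bass 6/4).

B major, second inversion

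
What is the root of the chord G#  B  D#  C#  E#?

G#, B, D#, C#, E# are the tones of a C# dominant ninth chord (C#–E#–G#–B–D#), making C# the root.

C#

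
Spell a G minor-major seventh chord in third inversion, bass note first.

Spelling G minor-major seventh: G–Bb–D–F#. In third inversion the seventh is bass, giving F#, G, Bb, D from the bottom.

F#, G, Bb, D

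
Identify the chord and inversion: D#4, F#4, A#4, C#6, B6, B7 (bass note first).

The distinct note names are D#, F#, A#, C#, B. Stacked in thirds they read B–D#–F#–A#–C#, which is a major ninth chord on B.
D# is the third of B major ninth; third in the bass means first inversion.

B major ninth, first inversion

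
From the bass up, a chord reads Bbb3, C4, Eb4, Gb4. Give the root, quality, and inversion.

The pitch classes Bbb, C, Eb, Gb arrange in thirds as C–Eb–Gb–Bbb: a C diminished seventh chord.
With the seventh (Bbb) in the bass, the chord is in third inversion (figured bass 4/2).

C diminished seventh, third inversion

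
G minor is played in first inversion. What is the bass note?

The third of G minor (G–Bb–D) is Bb; that is the bass in first inversion.

Bb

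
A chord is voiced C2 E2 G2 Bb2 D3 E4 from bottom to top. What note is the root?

C

C, E, G, Bb, D are the tones of a C dominant ninth chord (C–E–G–Bb–D), making C the root.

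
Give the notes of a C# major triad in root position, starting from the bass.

C# major is C#–E#–G#. Root position puts the root (C#) in the bass, with the remaining tones above: C#, E#, G#.

C#, E#, G#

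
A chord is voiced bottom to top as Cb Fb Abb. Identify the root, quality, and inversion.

Fb minor, second inversion

Reducing to letter names: Cb, Fb, Abb. These stack in thirds as Fb–Abb–Cb — an Fb minor triad.
With the fifth (Cb) in the bass, the chord is in second inversion (figured bass 6/4).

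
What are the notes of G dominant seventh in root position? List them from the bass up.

The chord tones are G–B–D–F. With the root (G) lowest for root position: G, B, D, F.

G, B, D, F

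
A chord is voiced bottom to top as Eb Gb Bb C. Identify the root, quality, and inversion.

Reducing to letter names: Eb, Gb, Bb, C. These stack in thirds as C–Eb–Gb–Bb — a C half-diminished seventh chord.
The lowest note is Eb, the third of the chord, so this is first inversion (figured bass 6/5).

C half-diminished seventh, first inversion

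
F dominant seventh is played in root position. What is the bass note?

In root position the root is lowest. For F dominant seventh (F–A–C–Eb) that is F.

F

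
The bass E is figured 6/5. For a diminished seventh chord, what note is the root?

The figures 6/5 mean the third of the chord is in the bass. If E is the third of a diminished seventh chord, the root is C# (chord tones C#–E–G–Bb).

C#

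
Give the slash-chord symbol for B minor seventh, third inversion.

Bm7/A

Third inversion of B minor seventh has the seventh (A) in the bass. As a slash chord: Bm7/A.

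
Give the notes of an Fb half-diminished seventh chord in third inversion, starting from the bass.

The chord tones are Fb–Abb–Cbb–Ebb. With the seventh (Ebb) lowest for third inversion: Ebb, Fb, Abb, Cbb.

Ebb, Fb, Abb, Cbb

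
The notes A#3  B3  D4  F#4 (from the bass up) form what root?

B

The distinct letter names are A#, B, D, F#. Arranged as a stack of thirds they read B–D–F#–A#, so B is the root (a B minor-major seventh chord).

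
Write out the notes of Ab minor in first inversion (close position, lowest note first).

Spelling Ab minor: Ab–Cb–Eb. In first inversion the third is bass, giving Cb, Eb, Ab from the bottom.

Cb, Eb, Ab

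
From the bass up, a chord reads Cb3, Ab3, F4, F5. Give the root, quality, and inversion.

Reducing to letter names: Cb, Ab, F. These stack in thirds as F–Ab–Cb — an F diminished triad.
With the fifth (Cb) in the bass, the chord is in second inversion (figured bass 6/4).

F diminished, second inversion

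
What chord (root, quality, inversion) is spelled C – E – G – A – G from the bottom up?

Reducing to letter names: C, E, G, A. These stack in thirds as A–C–E–G — an A minor seventh chord.
C is the third of A minor seventh; third in the bass means first inversion (figured bass 6/5).

A minor seventh, first inversion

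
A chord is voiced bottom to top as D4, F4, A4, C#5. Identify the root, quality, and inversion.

The pitch classes D, F, A, C# arrange in thirds as D–F–A–C#: a D minor-major seventh chord.
With the root (D) in the bass, the chord is in root position (figured bass 7).

D minor-major seventh, root position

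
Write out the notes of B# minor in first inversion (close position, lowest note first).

D#, F##, B#

The chord tones are B#–D#–F##. With the third (D#) lowest for first inversion: D#, F##, B#.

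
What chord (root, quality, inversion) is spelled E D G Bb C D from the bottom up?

The distinct note names are E, D, G, Bb, C. Stacked in thirds they read C–E–G–Bb–D, which is a dominant ninth chord on C.
The lowest note is E, the third of the chord, so this is first inversion.

C dominant ninth, first inversion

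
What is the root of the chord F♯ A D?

F#, A, D are the tones of a D major triad (D–F#–A), making D the root.

D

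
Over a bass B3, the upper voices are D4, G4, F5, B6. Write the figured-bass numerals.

The notes B, D, G, F stack in thirds as G–B–D–F — a G dominant seventh chord. The bass B is the third, so this is first inversion: figured 6/5.

6/5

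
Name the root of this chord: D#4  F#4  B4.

D#, F#, B are the tones of a B major triad (B–D#–F#), making B the root.

B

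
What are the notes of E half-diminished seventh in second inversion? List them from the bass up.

E half-diminished seventh is E–G–Bb–D. Second inversion puts the fifth (Bb) in the bass, with the remaining tones above: Bb, D, E, G.

Bb, D, E, G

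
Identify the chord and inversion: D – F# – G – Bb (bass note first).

G minor-major seventh, second inversion

Reducing to letter names: D, F#, G, Bb. These stack in thirds as G–Bb–D–F# — a G minor-major seventh chord.
D is the fifth of G minor-major seventh; fifth in the bass means second inversion (figured bass 4/3).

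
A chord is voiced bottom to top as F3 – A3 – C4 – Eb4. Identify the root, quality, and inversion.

F dominant seventh, root position

The pitch classes F, A, C, Eb arrange in thirds as F–A–C–Eb: an F dominant seventh chord.
F is the root of F dominant seventh; root in the bass means root position (figured bass 7).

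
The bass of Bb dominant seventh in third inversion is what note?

Ab

The seventh of Bb dominant seventh (Bb–D–F–Ab) is Ab; that is the bass in third inversion.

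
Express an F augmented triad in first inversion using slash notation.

Faug/A

First inversion of F augmented has the third (A) in the bass. As a slash chord: Faug/A.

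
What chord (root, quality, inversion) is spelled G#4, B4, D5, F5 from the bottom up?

G# diminished seventh, root position

The pitch classes G#, B, D, F arrange in thirds as G#–B–D–F: a G# diminished seventh chord.
With the root (G#) in the bass, the chord is in root position (figured bass 7).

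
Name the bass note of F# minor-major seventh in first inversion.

In first inversion the third is lowest. For F# minor-major seventh (F#–A–C#–E#) that is A.

A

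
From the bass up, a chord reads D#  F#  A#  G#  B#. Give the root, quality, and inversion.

The pitch classes D#, F#, A#, G#, B# arrange in thirds as G#–B#–D#–F#–A#: a G# dominant ninth chord.
The lowest note is D#, the fifth of the chord, so this is second inversion.

G# dominant ninth, second inversion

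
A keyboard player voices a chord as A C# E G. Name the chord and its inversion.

The pitch classes A, C#, E, G arrange in thirds as A–C#–E–G: an A dominant seventh chord.
A is the root of A dominant seventh; root in the bass means root position (figured bass 7).

A dominant seventh, root position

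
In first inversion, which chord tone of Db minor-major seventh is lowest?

In first inversion the third is lowest. For Db minor-major seventh (Db–Fb–Ab–C) that is Fb.

Fb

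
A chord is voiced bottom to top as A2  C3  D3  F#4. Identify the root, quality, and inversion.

The distinct note names are A, C, D, F#. Stacked in thirds they read D–F#–A–C, which is a dominant seventh chord on D.
With the fifth (A) in the bass, the chord is in second inversion (figured bass 4/3).

D dominant seventh, second inversion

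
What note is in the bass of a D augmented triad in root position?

The root of D augmented (D–F#–A#) is D; that is the bass in root position.

D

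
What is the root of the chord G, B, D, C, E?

G, B, D, C, E are the tones of a C major ninth chord (C–E–G–B–D), making C the root.

C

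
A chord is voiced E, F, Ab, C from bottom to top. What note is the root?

F

E, F, Ab, C are the tones of an F minor-major seventh chord (F–Ab–C–E), making F the root.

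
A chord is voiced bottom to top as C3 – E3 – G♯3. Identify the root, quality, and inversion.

C augmented, root position

The pitch classes C, E, G# arrange in thirds as C–E–G#: a C augmented triad.
With the root (C) in the bass, the chord is in root position (figured bass 5/3).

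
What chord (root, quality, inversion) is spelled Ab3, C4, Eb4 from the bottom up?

Ab major, root position

The pitch classes Ab, C, Eb arrange in thirds as Ab–C–Eb: an Ab major triad.
With the root (Ab) in the bass, the chord is in root position (figured bass 5/3).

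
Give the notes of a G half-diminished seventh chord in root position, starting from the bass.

G half-diminished seventh is G–Bb–Db–F. Root position puts the root (G) in the bass, with the remaining tones above: G, Bb, Db, F.

G, Bb, Db, F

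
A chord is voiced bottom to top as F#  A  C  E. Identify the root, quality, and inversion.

F# half-diminished seventh, root position

The pitch classes F#, A, C, E arrange in thirds as F#–A–C–E: an F# half-diminished seventh chord.
The lowest note is F#, the root of the chord, so this is root position (figured bass 7).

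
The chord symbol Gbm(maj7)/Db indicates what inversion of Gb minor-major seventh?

Gbm(maj7)/Db means Gb minor-major seventh with Db in the bass. Db is the fifth of Gb minor-major seventh (Gb–Bbb–Db–F), so this is second inversion.

second inversion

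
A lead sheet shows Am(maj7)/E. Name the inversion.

Am(maj7)/E means A minor-major seventh with E in the bass. E is the fifth of A minor-major seventh (A–C–E–G#), so this is second inversion.

second inversion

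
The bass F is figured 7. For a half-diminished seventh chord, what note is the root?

F

The figures 7 mean the root of the chord is in the bass. If F is the root of a half-diminished seventh chord, the root is F (chord tones F–Ab–Cb–Eb).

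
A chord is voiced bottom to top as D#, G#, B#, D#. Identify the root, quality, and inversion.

G# major, second inversion

The distinct note names are D#, G#, B#. Stacked in thirds they read G#–B#–D#, which is a major triad on G#.
D# is the fifth of G# major; fifth in the bass means second inversion (figured bass 6/4).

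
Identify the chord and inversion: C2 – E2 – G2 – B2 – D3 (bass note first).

The distinct note names are C, E, G, B, D. Stacked in thirds they read C–E–G–B–D, which is a major ninth chord on C.
With the root (C) in the bass, the chord is in root position.

C major ninth, root position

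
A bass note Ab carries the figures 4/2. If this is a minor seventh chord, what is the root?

The figures 4/2 mean the seventh of the chord is in the bass. If Ab is the seventh of a minor seventh chord, the root is Bb (chord tones Bb–Db–F–Ab).

Bb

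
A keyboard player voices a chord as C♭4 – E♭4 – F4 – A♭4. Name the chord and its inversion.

F half-diminished seventh, second inversion

The pitch classes Cb, Eb, F, Ab arrange in thirds as F–Ab–Cb–Eb: an F half-diminished seventh chord.
With the fifth (Cb) in the bass, the chord is in second inversion (figured bass 4/3).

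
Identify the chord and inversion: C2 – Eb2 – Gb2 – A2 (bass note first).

Reducing to letter names: C, Eb, Gb, A. These stack in thirds as A–C–Eb–Gb — an A diminished seventh chord.
C is the third of A diminished seventh; third in the bass means first inversion (figured bass 6/5).

A diminished seventh, first inversion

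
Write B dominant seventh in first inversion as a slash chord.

B7/D#

First inversion of B dominant seventh has the third (D#) in the bass. As a slash chord: B7/D#.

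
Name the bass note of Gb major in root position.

Gb

Gb major is Gb–Bb–Db. Root position places the root in the bass: Gb.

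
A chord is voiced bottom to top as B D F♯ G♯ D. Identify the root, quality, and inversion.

The pitch classes B, D, F#, G# arrange in thirds as G#–B–D–F#: a G# half-diminished seventh chord.
B is the third of G# half-diminished seventh; third in the bass means first inversion (figured bass 6/5).

G# half-diminished seventh, first inversion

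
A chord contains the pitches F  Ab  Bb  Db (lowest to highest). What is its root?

Bb

Reordering F, Ab, Bb, Db into stacked thirds gives Bb–Db–F–Ab; the bottom of that stack, Bb, is the root.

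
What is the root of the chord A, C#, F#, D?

The distinct letter names are A, C#, F#, D. Arranged as a stack of thirds they read D–F#–A–C#, so D is the root (a D major seventh chord).

D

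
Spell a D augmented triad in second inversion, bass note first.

A#, D, F#

D augmented is D–F#–A#. Second inversion puts the fifth (A#) in the bass, with the remaining tones above: A#, D, F#.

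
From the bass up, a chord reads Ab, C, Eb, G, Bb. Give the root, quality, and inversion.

The pitch classes Ab, C, Eb, G, Bb arrange in thirds as Ab–C–Eb–G–Bb: an Ab major ninth chord.
With the root (Ab) in the bass, the chord is in root position.

Ab major ninth, root position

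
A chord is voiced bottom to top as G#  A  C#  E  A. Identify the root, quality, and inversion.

A major seventh, third inversion

Reducing to letter names: G#, A, C#, E. These stack in thirds as A–C#–E–G# — an A major seventh chord.
With the seventh (G#) in the bass, the chord is in third inversion (figured bass 4/2).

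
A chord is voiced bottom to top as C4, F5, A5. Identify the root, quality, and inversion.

F major, second inversion

The distinct note names are C, F, A. Stacked in thirds they read F–A–C, which is a major triad on F.
C is the fifth of F major; fifth in the bass means second inversion (figured bass 6/4).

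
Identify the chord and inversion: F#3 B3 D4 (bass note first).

Reducing to letter names: F#, B, D. These stack in thirds as B–D–F# — a B minor triad.
With the fifth (F#) in the bass, the chord is in second inversion (figured bass 6/4).

B minor, second inversion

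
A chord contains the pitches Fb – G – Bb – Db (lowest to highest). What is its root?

G

The distinct letter names are Fb, G, Bb, Db. Arranged as a stack of thirds they read G–Bb–Db–Fb, so G is the root (a G diminished seventh chord).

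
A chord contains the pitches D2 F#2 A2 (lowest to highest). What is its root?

D

The distinct letter names are D, F#, A. Arranged as a stack of thirds they read D–F#–A, so D is the root (a D major triad).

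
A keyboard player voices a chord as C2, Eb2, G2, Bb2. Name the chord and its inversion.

C minor seventh, root position

The pitch classes C, Eb, G, Bb arrange in thirds as C–Eb–G–Bb: a C minor seventh chord.
C is the root of C minor seventh; root in the bass means root position (figured bass 7).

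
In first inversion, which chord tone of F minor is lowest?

Ab

F minor is F–Ab–C. First inversion places the third in the bass: Ab.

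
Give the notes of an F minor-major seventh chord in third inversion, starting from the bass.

Spelling F minor-major seventh: F–Ab–C–E. In third inversion the seventh is bass, giving E, F, Ab, C from the bottom.

E, F, Ab, C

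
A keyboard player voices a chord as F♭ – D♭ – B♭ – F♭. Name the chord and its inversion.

Bb diminished, second inversion

The distinct note names are Fb, Db, Bb. Stacked in thirds they read Bb–Db–Fb, which is a diminished triad on Bb.
Fb is the fifth of Bb diminished; fifth in the bass means second inversion (figured bass 6/4).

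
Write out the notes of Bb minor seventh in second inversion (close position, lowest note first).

Bb minor seventh is Bb–Db–F–Ab. Second inversion puts the fifth (F) in the bass, with the remaining tones above: F, Ab, Bb, Db.

F, Ab, Bb, Db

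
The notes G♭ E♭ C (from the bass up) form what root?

C

Gb, Eb, C are the tones of a C diminished triad (C–Eb–Gb), making C the root.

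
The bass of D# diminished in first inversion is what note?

F#

In first inversion the third is lowest. For D# diminished (D#–F#–A) that is F#.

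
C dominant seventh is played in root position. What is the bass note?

The root of C dominant seventh (C–E–G–Bb) is C; that is the bass in root position.

C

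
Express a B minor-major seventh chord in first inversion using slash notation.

Bm(maj7)/D

First inversion of B minor-major seventh has the third (D) in the bass. As a slash chord: Bm(maj7)/D.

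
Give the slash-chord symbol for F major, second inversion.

Second inversion of F major has the fifth (C) in the bass. As a slash chord: F/C.

F/C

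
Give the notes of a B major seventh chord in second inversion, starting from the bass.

F#, A#, B, D#

Spelling B major seventh: B–D#–F#–A#. In second inversion the fifth is bass, giving F#, A#, B, D# from the bottom.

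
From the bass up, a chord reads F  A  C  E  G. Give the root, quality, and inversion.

F major ninth, root position

The distinct note names are F, A, C, E, G. Stacked in thirds they read F–A–C–E–G, which is a major ninth chord on F.
The lowest note is F, the root of the chord, so this is root position.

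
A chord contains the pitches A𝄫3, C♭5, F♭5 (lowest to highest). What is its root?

The distinct letter names are Abb, Cb, Fb. Arranged as a stack of thirds they read Fb–Abb–Cb, so Fb is the root (an Fb minor triad).

Fb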